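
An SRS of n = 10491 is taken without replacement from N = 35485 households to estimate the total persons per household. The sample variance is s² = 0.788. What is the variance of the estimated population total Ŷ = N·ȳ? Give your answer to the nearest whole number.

66618

Var(Ŷ) = N²·Var(ȳ) = N²·(1 − n/N)·s²/n.
f = 10491/35485 = 0.29564605; Var(ȳ) = 0.70435395·0.788/10491 = 5.2905435 × 10^-5.
Var(Ŷ) = 35485² · (5.2905435 × 10^-5) = 66617.742.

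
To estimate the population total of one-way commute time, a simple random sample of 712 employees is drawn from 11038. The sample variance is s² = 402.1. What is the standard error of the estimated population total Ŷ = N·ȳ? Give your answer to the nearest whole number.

8023

Var(Ŷ) = N²·Var(ȳ) = N²·(1 − n/N)·s²/n.
f = 712/11038 = 0.06450444; Var(ȳ) = 0.93549556·402.1/712 = 0.52831849.
Var(Ŷ) = 11038² · 0.52831849 = 6.4368974 × 10^7.
SE(Ŷ) = √(6.4368974 × 10^7) = 8023.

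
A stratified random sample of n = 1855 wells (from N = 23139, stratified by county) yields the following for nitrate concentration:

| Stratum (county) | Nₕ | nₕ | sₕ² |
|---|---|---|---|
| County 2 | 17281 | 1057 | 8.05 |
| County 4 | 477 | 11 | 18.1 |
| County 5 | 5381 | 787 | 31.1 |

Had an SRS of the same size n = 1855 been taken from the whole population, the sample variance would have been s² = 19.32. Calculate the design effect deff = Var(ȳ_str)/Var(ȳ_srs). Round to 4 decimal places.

0.6780

Var(ȳ_str) = Σ Wₕ²(1−fₕ)sₕ²/nₕ with Wₕ = Nₕ/23139:
  County 2: (17281/23139)²·(1−1057/17281)·8.05/1057 = 0.003988031
  County 4: (477/23139)²·(1−11/477)·18.1/11 = 6.8312631 × 10^-4
  County 5: (5381/23139)²·(1−787/5381)·31.1/787 = 0.0018245277
  → Var(ȳ_str) = 0.006495685.
Var(ȳ_srs) = (1 − 1855/23139)·19.32/1855 = 0.0095801404.
deff = 0.006495685 / 0.0095801404 = 0.6780.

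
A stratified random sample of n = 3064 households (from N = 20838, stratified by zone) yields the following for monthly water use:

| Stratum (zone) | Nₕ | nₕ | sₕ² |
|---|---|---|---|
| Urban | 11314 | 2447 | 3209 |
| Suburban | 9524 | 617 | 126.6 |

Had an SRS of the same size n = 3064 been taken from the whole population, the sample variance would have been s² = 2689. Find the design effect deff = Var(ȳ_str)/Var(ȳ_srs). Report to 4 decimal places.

Var(ȳ_str) = Σ Wₕ²(1−fₕ)sₕ²/nₕ with Wₕ = Nₕ/20838:
  Urban: (11314/20838)²·(1−2447/11314)·3209/2447 = 0.30298182
  Suburban: (9524/20838)²·(1−617/9524)·126.6/617 = 0.040085501
  → Var(ȳ_str) = 0.34306732.
Var(ȳ_srs) = (1 − 3064/20838)·2689/3064 = 0.74856787.
deff = 0.34306732 / 0.74856787 = 0.4583.

0.4583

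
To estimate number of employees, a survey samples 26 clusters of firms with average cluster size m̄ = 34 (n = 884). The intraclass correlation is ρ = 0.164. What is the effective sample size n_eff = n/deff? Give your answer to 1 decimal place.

137.9

deff = 1 + (34 − 1)·0.164 = 1 + 5.412 = 6.412.
n_eff = 884 / 6.412 = 137.9.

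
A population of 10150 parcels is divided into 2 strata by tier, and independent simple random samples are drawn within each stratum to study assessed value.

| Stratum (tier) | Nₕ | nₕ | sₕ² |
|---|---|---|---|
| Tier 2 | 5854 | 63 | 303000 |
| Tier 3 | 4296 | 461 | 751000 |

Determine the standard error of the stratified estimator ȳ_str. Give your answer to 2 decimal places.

42.93

Var(ȳ_str) = Σₕ Wₕ²(1 − fₕ)sₕ²/nₕ with Wₕ = Nₕ/N, N = 10150.
Tier 2: Wₕ = 0.57674877; term = 0.57674877²·(1 − 0.01076187)·303000/63 = 1582.6186.
Tier 3: Wₕ = 0.42325123; term = 0.42325123²·(1 − 0.10730912)·751000/461 = 260.5173.
Sum = 1843.1359.
SE = √(1843.1359) = 42.93.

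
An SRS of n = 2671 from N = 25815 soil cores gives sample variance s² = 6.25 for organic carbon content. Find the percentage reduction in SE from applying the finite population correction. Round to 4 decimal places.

f = n/N = 2671/25815 = 0.10346698.
SE_no-fpc = √(s²/n) = 0.048373005; SE_fpc = √((1−f)s²/n) = 0.045802186.
Ratio = √(1−f) = 0.94685428. Reduction = 100·(1 − 0.94685428) = 5.3146%.

5.3146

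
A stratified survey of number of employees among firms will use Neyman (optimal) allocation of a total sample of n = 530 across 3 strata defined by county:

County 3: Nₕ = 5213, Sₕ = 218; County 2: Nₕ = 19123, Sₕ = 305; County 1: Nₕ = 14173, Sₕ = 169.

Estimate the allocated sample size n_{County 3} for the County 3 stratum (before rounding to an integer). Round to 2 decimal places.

Neyman allocation: nₕ = n·NₕSₕ / Σⱼ NⱼSⱼ.
Σ NⱼSⱼ = 5213·218 + 19123·305 + 14173·169 = 9.364186 × 10^6.
n_{County 3} = 530·5213·218 / (9.364186 × 10^6) = 64.32.

64.32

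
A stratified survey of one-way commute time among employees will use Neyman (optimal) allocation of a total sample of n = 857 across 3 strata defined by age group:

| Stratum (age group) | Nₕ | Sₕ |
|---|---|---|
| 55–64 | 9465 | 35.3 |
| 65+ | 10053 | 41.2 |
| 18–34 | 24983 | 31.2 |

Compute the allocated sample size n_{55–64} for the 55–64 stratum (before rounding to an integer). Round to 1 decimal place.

Neyman allocation: nₕ = n·NₕSₕ / Σⱼ NⱼSⱼ.
Σ NⱼSⱼ = 9465·35.3 + 10053·41.2 + 24983·31.2 = 1.5277677 × 10^6.
n_{55–64} = 857·9465·35.3 / (1.5277677 × 10^6) = 187.4.

187.4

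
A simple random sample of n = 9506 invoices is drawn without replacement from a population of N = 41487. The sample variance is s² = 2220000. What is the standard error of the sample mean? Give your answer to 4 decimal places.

13.4174

Under SRS without replacement, Var(ȳ) = (1 − f)·s²/n with f = n/N = 9506/41487 = 0.22913202.
Var(ȳ) = (1 − 0.22913202)·2220000/9506 = 0.77086798·233.53671 = 180.02598.
SE(ȳ) = √(180.02598) = 13.4174.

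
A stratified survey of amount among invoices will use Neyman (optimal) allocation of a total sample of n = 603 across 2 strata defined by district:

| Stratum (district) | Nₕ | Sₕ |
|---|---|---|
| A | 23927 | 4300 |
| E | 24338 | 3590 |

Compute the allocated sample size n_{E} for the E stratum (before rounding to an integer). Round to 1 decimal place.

Neyman allocation: nₕ = n·NₕSₕ / Σⱼ NⱼSⱼ.
Σ NⱼSⱼ = 23927·4300 + 24338·3590 = 1.9025952 × 10^8.
n_{E} = 603·24338·3590 / (1.9025952 × 10^8) = 276.9.

276.9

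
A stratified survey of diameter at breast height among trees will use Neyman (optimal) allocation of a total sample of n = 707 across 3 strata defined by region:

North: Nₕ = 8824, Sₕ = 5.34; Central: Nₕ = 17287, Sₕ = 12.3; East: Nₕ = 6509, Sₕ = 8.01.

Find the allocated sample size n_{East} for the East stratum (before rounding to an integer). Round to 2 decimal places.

Neyman allocation: nₕ = n·NₕSₕ / Σⱼ NⱼSⱼ.
Σ NⱼSⱼ = 8824·5.34 + 17287·12.3 + 6509·8.01 = 311887.35.
n_{East} = 707·6509·8.01 / 311887.35 = 118.19.

118.19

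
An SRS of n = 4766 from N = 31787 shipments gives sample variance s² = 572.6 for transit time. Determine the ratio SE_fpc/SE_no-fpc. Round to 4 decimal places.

f = n/N = 4766/31787 = 0.14993551.
SE_no-fpc = √(s²/n) = 0.34661604; SE_fpc = √((1−f)s²/n) = 0.31957632.
Ratio = √(1−f) = 0.92198942.

0.9220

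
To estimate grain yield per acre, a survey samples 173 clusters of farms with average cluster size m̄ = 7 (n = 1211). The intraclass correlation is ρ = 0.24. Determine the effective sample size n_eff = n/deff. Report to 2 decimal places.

496.31

deff = 1 + (7 − 1)·0.24 = 1 + 1.44 = 2.44.
n_eff = 1211 / 2.44 = 496.31.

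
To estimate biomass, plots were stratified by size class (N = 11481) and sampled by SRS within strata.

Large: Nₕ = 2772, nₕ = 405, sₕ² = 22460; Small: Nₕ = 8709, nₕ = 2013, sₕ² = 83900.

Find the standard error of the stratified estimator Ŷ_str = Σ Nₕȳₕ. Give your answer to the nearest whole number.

Var(Ŷ_str) = Σₕ Nₕ²(1 − fₕ)sₕ²/nₕ.
Large: 2772²·(1 − 405/2772)·22460/405 = 3.6386997 × 10^8.
Small: 8709²·(1 − 2013/8709)·83900/2013 = 2.4305352 × 10^9.
Sum = 2.7944052 × 10^9.
SE = √(2.7944052 × 10^9) = 52862.

52862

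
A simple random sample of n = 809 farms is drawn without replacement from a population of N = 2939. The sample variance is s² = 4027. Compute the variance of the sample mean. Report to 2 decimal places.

3.61

Under SRS without replacement, Var(ȳ) = (1 − f)·s²/n with f = n/N = 809/2939 = 0.27526370.
Var(ȳ) = (1 − 0.27526370)·4027/809 = 0.72473630·4.9777503 = 3.6075564.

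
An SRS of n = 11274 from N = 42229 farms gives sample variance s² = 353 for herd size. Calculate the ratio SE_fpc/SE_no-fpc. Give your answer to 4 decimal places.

f = n/N = 11274/42229 = 0.26697293.
SE_no-fpc = √(s²/n) = 0.17694909; SE_fpc = √((1−f)s²/n) = 0.1514985.
Ratio = √(1−f) = 0.85617000.

0.8562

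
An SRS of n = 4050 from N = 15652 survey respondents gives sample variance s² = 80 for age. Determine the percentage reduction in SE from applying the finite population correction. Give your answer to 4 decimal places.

f = n/N = 4050/15652 = 0.25875288.
SE_no-fpc = √(s²/n) = 0.14054567; SE_fpc = √((1−f)s²/n) = 0.1210038.
Ratio = √(1−f) = 0.86095710. Reduction = 100·(1 − 0.86095710) = 13.9043%.

13.9043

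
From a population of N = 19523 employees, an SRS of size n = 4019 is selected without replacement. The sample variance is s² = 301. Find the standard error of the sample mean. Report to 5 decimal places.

Under SRS without replacement, Var(ȳ) = (1 − f)·s²/n with f = n/N = 4019/19523 = 0.20585976.
Var(ȳ) = (1 − 0.20585976)·301/4019 = 0.79414024·0.074894252 = 0.05947654.
SE(ȳ) = √(0.05947654) = 0.24388.

0.24388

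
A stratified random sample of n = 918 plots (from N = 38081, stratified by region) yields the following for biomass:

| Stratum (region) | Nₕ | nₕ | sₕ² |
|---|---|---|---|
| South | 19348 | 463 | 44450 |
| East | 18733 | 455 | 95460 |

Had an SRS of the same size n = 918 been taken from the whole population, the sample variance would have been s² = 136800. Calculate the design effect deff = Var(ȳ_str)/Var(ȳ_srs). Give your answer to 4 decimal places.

0.5070

Var(ȳ_str) = Σ Wₕ²(1−fₕ)sₕ²/nₕ with Wₕ = Nₕ/38081:
  South: (19348/38081)²·(1−463/19348)·44450/463 = 24.189515
  East: (18733/38081)²·(1−455/18733)·95460/455 = 49.53696
  → Var(ȳ_str) = 73.726475.
Var(ȳ_srs) = (1 − 918/38081)·136800/918 = 145.42727.
deff = 73.726475 / 145.42727 = 0.5070.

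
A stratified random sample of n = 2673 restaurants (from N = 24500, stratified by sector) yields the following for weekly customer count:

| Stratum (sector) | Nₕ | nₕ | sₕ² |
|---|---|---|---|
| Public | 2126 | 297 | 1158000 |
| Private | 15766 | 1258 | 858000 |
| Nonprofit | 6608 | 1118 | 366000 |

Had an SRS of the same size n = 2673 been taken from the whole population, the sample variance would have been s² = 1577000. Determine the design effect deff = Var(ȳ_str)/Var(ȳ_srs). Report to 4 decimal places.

Var(ȳ_str) = Σ Wₕ²(1−fₕ)sₕ²/nₕ with Wₕ = Nₕ/24500:
  Public: (2126/24500)²·(1−297/2126)·1158000/297 = 25.257881
  Private: (15766/24500)²·(1−1258/15766)·858000/1258 = 259.89836
  Nonprofit: (6608/24500)²·(1−1118/6608)·366000/1118 = 19.785612
  → Var(ȳ_str) = 304.94185.
Var(ȳ_srs) = (1 − 2673/24500)·1577000/2673 = 525.60647.
deff = 304.94185 / 525.60647 = 0.5802.

0.5802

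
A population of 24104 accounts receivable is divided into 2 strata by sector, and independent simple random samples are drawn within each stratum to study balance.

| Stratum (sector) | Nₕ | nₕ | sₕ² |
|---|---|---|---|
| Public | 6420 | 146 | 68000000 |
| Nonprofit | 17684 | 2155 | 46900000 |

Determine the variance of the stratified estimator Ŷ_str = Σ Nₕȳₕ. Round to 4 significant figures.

2.474 × 10^13

Var(Ŷ_str) = Σₕ Nₕ²(1 − fₕ)sₕ²/nₕ.
Public: 6420²·(1 − 146/6420)·68000000/146 = 1.8760119 × 10^13.
Nonprofit: 17684²·(1 − 2155/17684)·46900000/2155 = 5.9765363 × 10^12.
Sum = 2.4736655 × 10^13.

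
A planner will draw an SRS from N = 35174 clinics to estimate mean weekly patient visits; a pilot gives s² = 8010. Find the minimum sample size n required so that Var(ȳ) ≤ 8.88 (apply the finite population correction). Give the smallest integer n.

Without fpc, n₀ = s²/D = 8010/8.88 = 902.0270.
With fpc, (1 − n/N)·s²/n ≤ D requires n ≥ n₀/(1 + n₀/N) = 902.0270/(1 + 902.0270/35174) = 879.4732.
Rounding up, n = 880.

880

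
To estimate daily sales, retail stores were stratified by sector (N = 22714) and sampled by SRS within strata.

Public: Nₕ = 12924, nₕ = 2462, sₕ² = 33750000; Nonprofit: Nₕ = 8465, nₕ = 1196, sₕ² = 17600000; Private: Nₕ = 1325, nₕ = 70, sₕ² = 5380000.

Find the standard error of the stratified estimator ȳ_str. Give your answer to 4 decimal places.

Var(ȳ_str) = Σₕ Wₕ²(1 − fₕ)sₕ²/nₕ with Wₕ = Nₕ/N, N = 22714.
Public: Wₕ = 0.56898829; term = 0.56898829²·(1 − 0.19049830)·33750000/2462 = 3592.6106.
Nonprofit: Wₕ = 0.37267764; term = 0.37267764²·(1 − 0.14128766)·17600000/1196 = 1755.0758.
Private: Wₕ = 0.05833407; term = 0.05833407²·(1 − 0.05283019)·5380000/70 = 247.71745.
Sum = 5595.4039.
SE = √(5595.4039) = 74.8024.

74.8024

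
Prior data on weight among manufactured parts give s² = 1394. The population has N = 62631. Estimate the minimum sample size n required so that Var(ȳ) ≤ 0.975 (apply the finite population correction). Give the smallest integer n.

1398

Without fpc, n₀ = s²/D = 1394/0.975 = 1429.7436.
With fpc, (1 − n/N)·s²/n ≤ D requires n ≥ n₀/(1 + n₀/N) = 1429.7436/(1 + 1429.7436/62631) = 1397.8338.
Rounding up, n = 1398.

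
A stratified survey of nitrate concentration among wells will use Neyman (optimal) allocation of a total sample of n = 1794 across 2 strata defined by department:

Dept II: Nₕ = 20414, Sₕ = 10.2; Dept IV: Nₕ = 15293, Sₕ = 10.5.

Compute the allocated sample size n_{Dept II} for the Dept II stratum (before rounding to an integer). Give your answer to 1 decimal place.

1012.9

Neyman allocation: nₕ = n·NₕSₕ / Σⱼ NⱼSⱼ.
Σ NⱼSⱼ = 20414·10.2 + 15293·10.5 = 368799.3.
n_{Dept II} = 1794·20414·10.2 / 368799.3 = 1012.9.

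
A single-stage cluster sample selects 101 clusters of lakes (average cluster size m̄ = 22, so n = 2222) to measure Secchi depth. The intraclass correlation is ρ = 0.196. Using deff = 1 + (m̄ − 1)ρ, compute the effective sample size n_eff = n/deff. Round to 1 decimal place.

deff = 1 + (22 − 1)·0.196 = 1 + 4.116 = 5.116.
n_eff = 2222 / 5.116 = 434.3.

434.3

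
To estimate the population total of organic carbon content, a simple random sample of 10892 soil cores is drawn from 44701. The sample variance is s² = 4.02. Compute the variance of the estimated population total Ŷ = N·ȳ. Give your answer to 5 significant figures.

Var(Ŷ) = N²·Var(ȳ) = N²·(1 − n/N)·s²/n.
f = 10892/44701 = 0.24366345; Var(ȳ) = 0.75633655·4.02/10892 = 2.7914735 × 10^-4.
Var(Ŷ) = 44701² · (2.7914735 × 10^-4) = 557786.48.

557790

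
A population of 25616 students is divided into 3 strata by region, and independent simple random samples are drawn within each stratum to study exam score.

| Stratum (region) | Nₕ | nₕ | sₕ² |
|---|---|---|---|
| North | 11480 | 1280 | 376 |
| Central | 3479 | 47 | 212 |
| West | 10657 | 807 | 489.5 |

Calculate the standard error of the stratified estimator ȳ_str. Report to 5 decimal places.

0.48118

Var(ȳ_str) = Σₕ Wₕ²(1 − fₕ)sₕ²/nₕ with Wₕ = Nₕ/N, N = 25616.
North: Wₕ = 0.44815740; term = 0.44815740²·(1 − 0.11149826)·376/1280 = 0.052420035.
Central: Wₕ = 0.13581355; term = 0.13581355²·(1 − 0.01350963)·212/47 = 0.08207617.
West: Wₕ = 0.41602904; term = 0.41602904²·(1 − 0.07572488)·489.5/807 = 0.097034848.
Sum = 0.23153105.
SE = √(0.23153105) = 0.48118.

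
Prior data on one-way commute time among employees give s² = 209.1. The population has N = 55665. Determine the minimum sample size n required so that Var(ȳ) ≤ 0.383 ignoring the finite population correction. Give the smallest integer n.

Without fpc, n₀ = s²/D = 209.1/0.383 = 545.9530.
Rounding up, n = 546.

546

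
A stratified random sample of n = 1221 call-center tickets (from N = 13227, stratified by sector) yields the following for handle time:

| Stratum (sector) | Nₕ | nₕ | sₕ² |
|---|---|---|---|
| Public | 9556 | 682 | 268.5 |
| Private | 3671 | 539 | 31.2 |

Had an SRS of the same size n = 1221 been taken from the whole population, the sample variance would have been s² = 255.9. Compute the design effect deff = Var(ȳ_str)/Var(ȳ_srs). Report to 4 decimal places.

1.0231

Var(ȳ_str) = Σ Wₕ²(1−fₕ)sₕ²/nₕ with Wₕ = Nₕ/13227:
  Public: (9556/13227)²·(1−682/9556)·268.5/682 = 0.1908239
  Private: (3671/13227)²·(1−539/3671)·31.2/539 = 0.0038040767
  → Var(ȳ_str) = 0.19462798.
Var(ȳ_srs) = (1 − 1221/13227)·255.9/1221 = 0.19023552.
deff = 0.19462798 / 0.19023552 = 1.0231.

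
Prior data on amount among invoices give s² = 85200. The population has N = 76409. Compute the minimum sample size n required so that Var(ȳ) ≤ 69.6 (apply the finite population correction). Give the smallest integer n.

1205

Without fpc, n₀ = s²/D = 85200/69.6 = 1224.1379.
With fpc, (1 − n/N)·s²/n ≤ D requires n ≥ n₀/(1 + n₀/N) = 1224.1379/(1 + 1224.1379/76409) = 1204.8354.
Rounding up, n = 1205.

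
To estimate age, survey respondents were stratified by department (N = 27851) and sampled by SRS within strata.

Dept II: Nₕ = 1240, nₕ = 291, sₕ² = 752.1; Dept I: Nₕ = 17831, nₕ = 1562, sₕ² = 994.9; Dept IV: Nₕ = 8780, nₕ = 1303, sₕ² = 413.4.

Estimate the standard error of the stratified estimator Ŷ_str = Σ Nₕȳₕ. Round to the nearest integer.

Var(Ŷ_str) = Σₕ Nₕ²(1 − fₕ)sₕ²/nₕ.
Dept II: 1240²·(1 − 291/1240)·752.1/291 = 3.0413787 × 10^6.
Dept I: 17831²·(1 − 1562/17831)·994.9/1562 = 1.8477149 × 10^8.
Dept IV: 8780²·(1 − 1303/8780)·413.4/1303 = 2.0828018 × 10^7.
Sum = 2.0864089 × 10^8.
SE = √(2.0864089 × 10^8) = 14444.

14444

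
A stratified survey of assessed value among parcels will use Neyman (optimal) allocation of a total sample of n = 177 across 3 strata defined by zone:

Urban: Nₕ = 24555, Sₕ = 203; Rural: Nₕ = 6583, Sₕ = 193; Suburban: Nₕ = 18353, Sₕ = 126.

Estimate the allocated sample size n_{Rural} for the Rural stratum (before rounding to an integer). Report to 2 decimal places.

Neyman allocation: nₕ = n·NₕSₕ / Σⱼ NⱼSⱼ.
Σ NⱼSⱼ = 24555·203 + 6583·193 + 18353·126 = 8.567662 × 10^6.
n_{Rural} = 177·6583·193 / (8.567662 × 10^6) = 26.25.

26.25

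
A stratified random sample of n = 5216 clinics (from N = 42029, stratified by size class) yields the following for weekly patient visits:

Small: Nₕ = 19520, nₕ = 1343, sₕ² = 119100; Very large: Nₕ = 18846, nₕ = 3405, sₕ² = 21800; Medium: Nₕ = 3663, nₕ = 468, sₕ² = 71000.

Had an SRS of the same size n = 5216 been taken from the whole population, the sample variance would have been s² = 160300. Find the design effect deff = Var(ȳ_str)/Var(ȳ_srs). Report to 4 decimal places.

Var(ȳ_str) = Σ Wₕ²(1−fₕ)sₕ²/nₕ with Wₕ = Nₕ/42029:
  Small: (19520/42029)²·(1−1343/19520)·119100/1343 = 17.813106
  Very large: (18846/42029)²·(1−3405/18846)·21800/3405 = 1.0547168
  Medium: (3663/42029)²·(1−468/3663)·71000/468 = 1.0051298
  → Var(ȳ_str) = 19.872953.
Var(ȳ_srs) = (1 − 5216/42029)·160300/5216 = 26.918329.
deff = 19.872953 / 26.918329 = 0.7383.

0.7383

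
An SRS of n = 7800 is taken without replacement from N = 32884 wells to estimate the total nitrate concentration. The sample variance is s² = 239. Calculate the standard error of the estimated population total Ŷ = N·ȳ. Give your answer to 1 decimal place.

Var(Ŷ) = N²·Var(ȳ) = N²·(1 − n/N)·s²/n.
f = 7800/32884 = 0.23719742; Var(ȳ) = 0.76280258·239/7800 = 0.023373053.
Var(Ŷ) = 32884² · 0.023373053 = 2.5274625 × 10^7.
SE(Ŷ) = √(2.5274625 × 10^7) = 5027.4.

5027.4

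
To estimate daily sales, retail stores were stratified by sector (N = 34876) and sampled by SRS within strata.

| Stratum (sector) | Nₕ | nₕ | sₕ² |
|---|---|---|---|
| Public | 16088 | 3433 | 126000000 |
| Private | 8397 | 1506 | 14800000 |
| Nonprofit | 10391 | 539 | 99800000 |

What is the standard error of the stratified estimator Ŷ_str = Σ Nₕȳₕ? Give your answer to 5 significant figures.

5.1958 × 10^6

Var(Ŷ_str) = Σₕ Nₕ²(1 − fₕ)sₕ²/nₕ.
Public: 16088²·(1 − 3433/16088)·126000000/3433 = 7.4724144 × 10^12.
Private: 8397²·(1 − 1506/8397)·14800000/1506 = 5.6864752 × 10^11.
Nonprofit: 10391²·(1 − 539/10391)·99800000/539 = 1.8954988 × 10^13.
Sum = 2.699605 × 10^13.
SE = √(2.699605 × 10^13) = 5.1958 × 10^6.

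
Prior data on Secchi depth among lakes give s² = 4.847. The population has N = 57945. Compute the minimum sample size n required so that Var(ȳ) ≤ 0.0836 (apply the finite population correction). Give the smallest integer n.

58

Without fpc, n₀ = s²/D = 4.847/0.0836 = 57.9785.
With fpc, (1 − n/N)·s²/n ≤ D requires n ≥ n₀/(1 + n₀/N) = 57.9785/(1 + 57.9785/57945) = 57.9205.
Rounding up, n = 58.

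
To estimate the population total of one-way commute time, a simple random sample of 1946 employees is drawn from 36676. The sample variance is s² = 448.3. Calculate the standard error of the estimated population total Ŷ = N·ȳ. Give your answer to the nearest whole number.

Var(Ŷ) = N²·Var(ȳ) = N²·(1 − n/N)·s²/n.
f = 1946/36676 = 0.05305922; Var(ȳ) = 0.94694078·448.3/1946 = 0.21814674.
Var(Ŷ) = 36676² · 0.21814674 = 2.934355 × 10^8.
SE(Ŷ) = √(2.934355 × 10^8) = 17130.

17130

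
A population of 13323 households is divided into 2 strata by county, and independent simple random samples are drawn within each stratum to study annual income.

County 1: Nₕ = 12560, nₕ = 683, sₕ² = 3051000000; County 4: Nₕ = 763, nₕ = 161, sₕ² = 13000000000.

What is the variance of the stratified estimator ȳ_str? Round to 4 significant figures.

Var(ȳ_str) = Σₕ Wₕ²(1 − fₕ)sₕ²/nₕ with Wₕ = Nₕ/N, N = 13323.
County 1: Wₕ = 0.94273062; term = 0.94273062²·(1 − 0.05437898)·3051000000/683 = 3.7541692 × 10^6.
County 4: Wₕ = 0.05726938; term = 0.05726938²·(1 − 0.21100917)·13000000000/161 = 208946.19.
Sum = 3.9631154 × 10^6.

3.963 × 10^6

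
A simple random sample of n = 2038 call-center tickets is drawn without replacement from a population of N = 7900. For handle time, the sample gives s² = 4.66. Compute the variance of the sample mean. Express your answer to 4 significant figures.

0.001697

Under SRS without replacement, Var(ȳ) = (1 − f)·s²/n with f = n/N = 2038/7900 = 0.25797468.
Var(ȳ) = (1 − 0.25797468)·4.66/2038 = 0.74202532·0.0022865554 = 0.001696682.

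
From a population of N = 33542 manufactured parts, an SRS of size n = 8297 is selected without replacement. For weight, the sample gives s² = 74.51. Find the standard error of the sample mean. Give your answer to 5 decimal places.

0.08221

Under SRS without replacement, Var(ȳ) = (1 − f)·s²/n with f = n/N = 8297/33542 = 0.24736152.
Var(ȳ) = (1 − 0.24736152)·74.51/8297 = 0.75263848·0.0089803543 = 0.0067589603.
SE(ȳ) = √(0.0067589603) = 0.08221.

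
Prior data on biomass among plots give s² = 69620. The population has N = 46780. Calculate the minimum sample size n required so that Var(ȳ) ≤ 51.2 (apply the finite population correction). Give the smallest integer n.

1322

Without fpc, n₀ = s²/D = 69620/51.2 = 1359.7656.
With fpc, (1 − n/N)·s²/n ≤ D requires n ≥ n₀/(1 + n₀/N) = 1359.7656/(1 + 1359.7656/46780) = 1321.3574.
Rounding up, n = 1322.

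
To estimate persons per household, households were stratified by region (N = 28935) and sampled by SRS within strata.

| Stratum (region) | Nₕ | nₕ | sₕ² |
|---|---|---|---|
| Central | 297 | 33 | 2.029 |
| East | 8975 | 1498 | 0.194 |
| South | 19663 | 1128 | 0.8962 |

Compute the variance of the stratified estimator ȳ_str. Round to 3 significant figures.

3.62 × 10^-4

Var(ȳ_str) = Σₕ Wₕ²(1 − fₕ)sₕ²/nₕ with Wₕ = Nₕ/N, N = 28935.
Central: Wₕ = 0.01026439; term = 0.01026439²·(1 − 0.11111111)·2.029/33 = 5.7581306 × 10^-6.
East: Wₕ = 0.31017799; term = 0.31017799²·(1 − 0.16690808)·0.194/1498 = 1.0380178 × 10^-5.
South: Wₕ = 0.67955763; term = 0.67955763²·(1 − 0.05736663)·0.8962/1128 = 3.4585275 × 10^-4.
Sum = 3.6199106 × 10^-4.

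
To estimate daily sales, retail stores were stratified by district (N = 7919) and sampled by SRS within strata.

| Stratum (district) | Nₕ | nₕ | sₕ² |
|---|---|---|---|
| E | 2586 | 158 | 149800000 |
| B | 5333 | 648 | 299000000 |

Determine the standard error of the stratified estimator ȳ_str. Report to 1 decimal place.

528.0

Var(ȳ_str) = Σₕ Wₕ²(1 − fₕ)sₕ²/nₕ with Wₕ = Nₕ/N, N = 7919.
E: Wₕ = 0.32655638; term = 0.32655638²·(1 − 0.06109822)·149800000/158 = 94927.325.
B: Wₕ = 0.67344362; term = 0.67344362²·(1 − 0.12150759)·299000000/648 = 183838.59.
Sum = 278765.92.
SE = √(278765.92) = 528.0.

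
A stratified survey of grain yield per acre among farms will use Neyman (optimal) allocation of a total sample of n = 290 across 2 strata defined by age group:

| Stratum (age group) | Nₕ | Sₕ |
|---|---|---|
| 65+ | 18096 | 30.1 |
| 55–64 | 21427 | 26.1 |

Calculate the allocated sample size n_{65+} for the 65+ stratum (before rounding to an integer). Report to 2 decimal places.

Neyman allocation: nₕ = n·NₕSₕ / Σⱼ NⱼSⱼ.
Σ NⱼSⱼ = 18096·30.1 + 21427·26.1 = 1.1039343 × 10^6.
n_{65+} = 290·18096·30.1 / (1.1039343 × 10^6) = 143.09.

143.09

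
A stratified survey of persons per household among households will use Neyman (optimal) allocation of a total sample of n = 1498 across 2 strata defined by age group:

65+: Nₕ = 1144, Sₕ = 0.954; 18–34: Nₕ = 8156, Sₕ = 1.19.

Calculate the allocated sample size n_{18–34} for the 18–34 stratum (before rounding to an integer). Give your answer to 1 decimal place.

Neyman allocation: nₕ = n·NₕSₕ / Σⱼ NⱼSⱼ.
Σ NⱼSⱼ = 1144·0.954 + 8156·1.19 = 10797.016.
n_{18–34} = 1498·8156·1.19 / 10797.016 = 1346.6.

1346.6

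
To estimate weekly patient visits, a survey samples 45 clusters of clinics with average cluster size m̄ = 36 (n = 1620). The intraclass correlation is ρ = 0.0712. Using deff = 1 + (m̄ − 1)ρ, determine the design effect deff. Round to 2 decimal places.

3.49

deff = 1 + (36 − 1)·0.0712 = 1 + 2.492 = 3.492.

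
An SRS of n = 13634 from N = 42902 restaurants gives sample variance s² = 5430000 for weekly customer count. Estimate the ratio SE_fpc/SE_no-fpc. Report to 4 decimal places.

0.8260

f = n/N = 13634/42902 = 0.31779404.
SE_no-fpc = √(s²/n) = 19.956679; SE_fpc = √((1−f)s²/n) = 16.483371.
Ratio = √(1−f) = 0.82595760.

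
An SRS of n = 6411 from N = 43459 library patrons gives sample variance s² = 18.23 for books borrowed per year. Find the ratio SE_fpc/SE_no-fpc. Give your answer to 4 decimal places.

f = n/N = 6411/43459 = 0.14751835.
SE_no-fpc = √(s²/n) = 0.053324949; SE_fpc = √((1−f)s²/n) = 0.049234889.
Ratio = √(1−f) = 0.92329933.

0.9233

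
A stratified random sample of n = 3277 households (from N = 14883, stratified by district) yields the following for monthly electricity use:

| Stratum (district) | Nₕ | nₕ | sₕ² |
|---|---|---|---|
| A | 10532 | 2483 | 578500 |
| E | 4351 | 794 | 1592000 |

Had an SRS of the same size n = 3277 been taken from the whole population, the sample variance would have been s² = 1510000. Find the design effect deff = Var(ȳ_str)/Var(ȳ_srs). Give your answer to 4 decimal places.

0.6380

Var(ȳ_str) = Σ Wₕ²(1−fₕ)sₕ²/nₕ with Wₕ = Nₕ/14883:
  A: (10532/14883)²·(1−2483/10532)·578500/2483 = 89.16583
  E: (4351/14883)²·(1−794/4351)·1592000/794 = 140.09239
  → Var(ȳ_str) = 229.25822.
Var(ȳ_srs) = (1 − 3277/14883)·1510000/3277 = 359.32927.
deff = 229.25822 / 359.32927 = 0.6380.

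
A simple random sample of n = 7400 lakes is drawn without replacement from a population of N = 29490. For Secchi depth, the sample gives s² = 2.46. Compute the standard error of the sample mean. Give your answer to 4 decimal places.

0.0158

Under SRS without replacement, Var(ȳ) = (1 − f)·s²/n with f = n/N = 7400/29490 = 0.25093252.
Var(ȳ) = (1 − 0.25093252)·2.46/7400 = 0.74906748·3.3243243 × 10^-4 = 2.4901432 × 10^-4.
SE(ȳ) = √(2.4901432 × 10^-4) = 0.0158.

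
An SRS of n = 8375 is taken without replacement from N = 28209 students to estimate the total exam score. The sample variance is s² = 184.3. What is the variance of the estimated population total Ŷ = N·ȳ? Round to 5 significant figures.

1.2312 × 10^7

Var(Ŷ) = N²·Var(ȳ) = N²·(1 − n/N)·s²/n.
f = 8375/28209 = 0.29689106; Var(ȳ) = 0.70310894·184.3/8375 = 0.015472594.
Var(Ŷ) = 28209² · 0.015472594 = 1.2312281 × 10^7.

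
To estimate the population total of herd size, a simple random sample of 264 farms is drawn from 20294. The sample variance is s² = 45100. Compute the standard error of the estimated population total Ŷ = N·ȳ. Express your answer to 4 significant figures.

Var(Ŷ) = N²·Var(ȳ) = N²·(1 − n/N)·s²/n.
f = 264/20294 = 0.01300877; Var(ȳ) = 0.98699123·45100/264 = 168.611.
Var(Ŷ) = 20294² · 168.611 = 6.9441839 × 10^10.
SE(Ŷ) = √(6.9441839 × 10^10) = 263500.

263500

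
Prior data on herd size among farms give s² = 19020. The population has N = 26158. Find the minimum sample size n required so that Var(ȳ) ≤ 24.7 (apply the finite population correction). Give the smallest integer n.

749

Without fpc, n₀ = s²/D = 19020/24.7 = 770.0405.
With fpc, (1 − n/N)·s²/n ≤ D requires n ≥ n₀/(1 + n₀/N) = 770.0405/(1 + 770.0405/26158) = 748.0202.
Rounding up, n = 749.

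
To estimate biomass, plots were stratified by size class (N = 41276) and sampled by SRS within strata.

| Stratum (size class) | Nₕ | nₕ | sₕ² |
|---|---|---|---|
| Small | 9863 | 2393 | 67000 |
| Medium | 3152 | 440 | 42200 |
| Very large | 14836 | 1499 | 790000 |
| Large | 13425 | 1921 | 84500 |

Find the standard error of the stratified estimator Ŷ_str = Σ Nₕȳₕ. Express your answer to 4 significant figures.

Var(Ŷ_str) = Σₕ Nₕ²(1 − fₕ)sₕ²/nₕ.
Small: 9863²·(1 − 2393/9863)·67000/2393 = 2.0628219 × 10^9.
Medium: 3152²·(1 − 440/3152)·42200/440 = 8.1985239 × 10^8.
Very large: 14836²·(1 − 1499/14836)·790000/1499 = 1.0427986 × 10^11.
Large: 13425²·(1 − 1921/13425)·84500/1921 = 6.7934833 × 10^9.
Sum = 1.1395602 × 10^11.
SE = √(1.1395602 × 10^11) = 337600.

337600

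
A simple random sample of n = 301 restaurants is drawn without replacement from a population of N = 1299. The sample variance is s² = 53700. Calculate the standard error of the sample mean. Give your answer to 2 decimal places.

Under SRS without replacement, Var(ȳ) = (1 − f)·s²/n with f = n/N = 301/1299 = 0.23171671.
Var(ȳ) = (1 − 0.23171671)·53700/301 = 0.76828329·178.40532 = 137.06582.
SE(ȳ) = √(137.06582) = 11.71.

11.71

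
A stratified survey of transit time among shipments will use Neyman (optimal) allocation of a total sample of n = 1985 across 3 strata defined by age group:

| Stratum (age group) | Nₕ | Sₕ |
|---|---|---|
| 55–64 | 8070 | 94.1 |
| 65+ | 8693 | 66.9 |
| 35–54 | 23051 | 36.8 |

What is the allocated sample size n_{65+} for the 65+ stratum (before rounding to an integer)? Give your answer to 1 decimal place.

527.3

Neyman allocation: nₕ = n·NₕSₕ / Σⱼ NⱼSⱼ.
Σ NⱼSⱼ = 8070·94.1 + 8693·66.9 + 23051·36.8 = 2.1892255 × 10^6.
n_{65+} = 1985·8693·66.9 / (2.1892255 × 10^6) = 527.3.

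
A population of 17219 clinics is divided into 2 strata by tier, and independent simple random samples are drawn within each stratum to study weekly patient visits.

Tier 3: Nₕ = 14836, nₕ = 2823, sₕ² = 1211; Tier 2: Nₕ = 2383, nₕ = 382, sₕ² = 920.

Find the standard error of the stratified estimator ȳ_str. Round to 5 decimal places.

0.54460

Var(ȳ_str) = Σₕ Wₕ²(1 − fₕ)sₕ²/nₕ with Wₕ = Nₕ/N, N = 17219.
Tier 3: Wₕ = 0.86160637; term = 0.86160637²·(1 − 0.19028040)·1211/2823 = 0.25786103.
Tier 2: Wₕ = 0.13839363; term = 0.13839363²·(1 − 0.16030214)·920/382 = 0.038732876.
Sum = 0.29659391.
SE = √(0.29659391) = 0.54460.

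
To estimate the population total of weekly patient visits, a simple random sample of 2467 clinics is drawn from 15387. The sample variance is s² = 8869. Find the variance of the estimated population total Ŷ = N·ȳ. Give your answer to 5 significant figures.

Var(Ŷ) = N²·Var(ȳ) = N²·(1 − n/N)·s²/n.
f = 2467/15387 = 0.16033015; Var(ȳ) = 0.83966985·8869/2467 = 3.0186591.
Var(Ŷ) = 15387² · 3.0186591 = 7.1469703 × 10^8.

7.1470 × 10^8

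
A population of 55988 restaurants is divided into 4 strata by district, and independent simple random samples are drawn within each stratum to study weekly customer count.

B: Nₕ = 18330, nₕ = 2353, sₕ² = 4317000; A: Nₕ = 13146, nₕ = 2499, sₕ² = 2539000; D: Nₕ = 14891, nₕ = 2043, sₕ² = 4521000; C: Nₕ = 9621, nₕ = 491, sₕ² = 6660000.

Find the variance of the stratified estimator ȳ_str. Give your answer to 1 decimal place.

731.9

Var(ȳ_str) = Σₕ Wₕ²(1 − fₕ)sₕ²/nₕ with Wₕ = Nₕ/N, N = 55988.
B: Wₕ = 0.32739158; term = 0.32739158²·(1 − 0.12836879)·4317000/2353 = 171.40675.
A: Wₕ = 0.23480031; term = 0.23480031²·(1 − 0.19009585)·2539000/2499 = 45.365679.
D: Wₕ = 0.26596771; term = 0.26596771²·(1 − 0.13719696)·4521000/2043 = 135.06276.
C: Wₕ = 0.17184039; term = 0.17184039²·(1 − 0.05103420)·6660000/491 = 380.09646.
Sum = 731.93165.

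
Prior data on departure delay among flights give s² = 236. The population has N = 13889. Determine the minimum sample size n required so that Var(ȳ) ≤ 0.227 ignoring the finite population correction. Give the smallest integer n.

Without fpc, n₀ = s²/D = 236/0.227 = 1039.6476.
Rounding up, n = 1040.

1040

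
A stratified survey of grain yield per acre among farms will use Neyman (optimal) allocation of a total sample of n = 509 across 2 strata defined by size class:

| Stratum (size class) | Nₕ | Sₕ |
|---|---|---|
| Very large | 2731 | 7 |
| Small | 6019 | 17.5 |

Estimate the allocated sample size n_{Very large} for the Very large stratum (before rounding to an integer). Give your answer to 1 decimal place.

Neyman allocation: nₕ = n·NₕSₕ / Σⱼ NⱼSⱼ.
Σ NⱼSⱼ = 2731·7 + 6019·17.5 = 124449.5.
n_{Very large} = 509·2731·7 / 124449.5 = 78.2.

78.2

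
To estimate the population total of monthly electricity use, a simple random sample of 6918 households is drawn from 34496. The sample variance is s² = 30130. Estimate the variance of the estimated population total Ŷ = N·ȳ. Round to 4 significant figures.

Var(Ŷ) = N²·Var(ȳ) = N²·(1 − n/N)·s²/n.
f = 6918/34496 = 0.20054499; Var(ȳ) = 0.79945501·30130/6918 = 3.4818704.
Var(Ŷ) = 34496² · 3.4818704 = 4.1433353 × 10^9.

4.143 × 10^9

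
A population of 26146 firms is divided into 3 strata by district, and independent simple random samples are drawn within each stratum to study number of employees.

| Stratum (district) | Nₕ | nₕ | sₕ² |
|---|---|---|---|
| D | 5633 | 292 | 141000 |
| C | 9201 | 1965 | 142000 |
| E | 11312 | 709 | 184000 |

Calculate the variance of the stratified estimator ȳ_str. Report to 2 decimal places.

Var(ȳ_str) = Σₕ Wₕ²(1 − fₕ)sₕ²/nₕ with Wₕ = Nₕ/N, N = 26146.
D: Wₕ = 0.21544404; term = 0.21544404²·(1 − 0.05183739)·141000/292 = 21.251426.
C: Wₕ = 0.35190851; term = 0.35190851²·(1 − 0.21356374)·142000/1965 = 7.0379936.
E: Wₕ = 0.43264744; term = 0.43264744²·(1 − 0.06267680)·184000/709 = 45.533311.
Sum = 73.822731.

73.82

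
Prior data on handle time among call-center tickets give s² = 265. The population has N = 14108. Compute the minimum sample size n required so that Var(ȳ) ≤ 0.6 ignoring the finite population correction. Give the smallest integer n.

Without fpc, n₀ = s²/D = 265/0.6 = 441.6667.
Rounding up, n = 442.

442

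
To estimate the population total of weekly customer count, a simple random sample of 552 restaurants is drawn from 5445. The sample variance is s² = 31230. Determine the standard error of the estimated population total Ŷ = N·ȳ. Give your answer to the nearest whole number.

Var(Ŷ) = N²·Var(ȳ) = N²·(1 − n/N)·s²/n.
f = 552/5445 = 0.10137741; Var(ȳ) = 0.89862259·31230/552 = 50.84055.
Var(Ŷ) = 5445² · 50.84055 = 1.5073219 × 10^9.
SE(Ŷ) = √(1.5073219 × 10^9) = 38824.

38824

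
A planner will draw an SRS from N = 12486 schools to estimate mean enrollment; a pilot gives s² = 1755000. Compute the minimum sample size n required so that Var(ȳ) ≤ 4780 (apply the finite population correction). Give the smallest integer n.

357

Without fpc, n₀ = s²/D = 1755000/4780 = 367.1548.
With fpc, (1 − n/N)·s²/n ≤ D requires n ≥ n₀/(1 + n₀/N) = 367.1548/(1 + 367.1548/12486) = 356.6669.
Rounding up, n = 357.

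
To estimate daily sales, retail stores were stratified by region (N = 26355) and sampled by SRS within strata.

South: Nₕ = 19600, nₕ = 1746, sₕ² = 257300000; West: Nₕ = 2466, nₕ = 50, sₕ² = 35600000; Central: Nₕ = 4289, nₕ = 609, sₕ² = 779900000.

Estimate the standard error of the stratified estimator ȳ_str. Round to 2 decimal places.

Var(ȳ_str) = Σₕ Wₕ²(1 − fₕ)sₕ²/nₕ with Wₕ = Nₕ/N, N = 26355.
South: Wₕ = 0.74369190; term = 0.74369190²·(1 − 0.08908163)·257300000/1746 = 74243.956.
West: Wₕ = 0.09356858; term = 0.09356858²·(1 − 0.02027575)·35600000/50 = 6107.2255.
Central: Wₕ = 0.16273952; term = 0.16273952²·(1 − 0.14199114)·779900000/609 = 29100.433.
Sum = 109451.61.
SE = √(109451.61) = 330.83.

330.83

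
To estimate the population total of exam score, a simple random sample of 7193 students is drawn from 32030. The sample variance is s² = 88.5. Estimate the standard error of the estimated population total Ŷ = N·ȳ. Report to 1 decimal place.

3128.6

Var(Ŷ) = N²·Var(ȳ) = N²·(1 − n/N)·s²/n.
f = 7193/32030 = 0.22457071; Var(ȳ) = 0.77542929·88.5/7193 = 0.0095405939.
Var(Ŷ) = 32030² · 0.0095405939 = 9.7878947 × 10^6.
SE(Ŷ) = √(9.7878947 × 10^6) = 3128.6.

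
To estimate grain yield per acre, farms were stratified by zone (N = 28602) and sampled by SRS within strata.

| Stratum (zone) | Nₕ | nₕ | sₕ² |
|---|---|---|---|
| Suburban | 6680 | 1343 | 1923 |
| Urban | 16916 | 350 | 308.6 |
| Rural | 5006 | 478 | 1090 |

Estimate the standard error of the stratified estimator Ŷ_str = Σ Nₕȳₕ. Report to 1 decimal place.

Var(Ŷ_str) = Σₕ Nₕ²(1 − fₕ)sₕ²/nₕ.
Suburban: 6680²·(1 − 1343/6680)·1923/1343 = 5.1047789 × 10^7.
Urban: 16916²·(1 − 350/16916)·308.6/350 = 2.470832 × 10^8.
Rural: 5006²·(1 − 478/5006)·1090/478 = 5.168873 × 10^7.
Sum = 3.4981972 × 10^8.
SE = √(3.4981972 × 10^8) = 18703.5.

18703.5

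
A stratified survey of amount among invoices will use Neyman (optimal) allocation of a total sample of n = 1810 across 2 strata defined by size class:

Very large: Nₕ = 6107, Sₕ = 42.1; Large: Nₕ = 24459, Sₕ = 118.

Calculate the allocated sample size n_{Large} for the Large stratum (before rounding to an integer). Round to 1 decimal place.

Neyman allocation: nₕ = n·NₕSₕ / Σⱼ NⱼSⱼ.
Σ NⱼSⱼ = 6107·42.1 + 24459·118 = 3.1432667 × 10^6.
n_{Large} = 1810·24459·118 / (3.1432667 × 10^6) = 1662.0.

1662.0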